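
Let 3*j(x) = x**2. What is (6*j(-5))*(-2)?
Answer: -100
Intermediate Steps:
j(x) = x**2/3
(6*j(-5))*(-2) = (6*((1/3)*(-5)**2))*(-2) = (6*((1/3)*25))*(-2) = (6*(25/3))*(-2) = 50*(-2) = -100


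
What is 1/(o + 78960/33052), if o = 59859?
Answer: 8263/494634657 ≈ 1.6705e-5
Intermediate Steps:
1/(o + 78960/33052) = 1/(59859 + 78960/33052) = 1/(59859 + 78960*(1/33052)) = 1/(59859 + 19740/8263) = 1/(494634657/8263) = 8263/494634657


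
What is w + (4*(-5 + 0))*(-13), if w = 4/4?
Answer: 261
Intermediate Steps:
w = 1 (w = 4*(1/4) = 1)
w + (4*(-5 + 0))*(-13) = 1 + (4*(-5 + 0))*(-13) = 1 + (4*(-5))*(-13) = 1 - 20*(-13) = 1 + 260 = 261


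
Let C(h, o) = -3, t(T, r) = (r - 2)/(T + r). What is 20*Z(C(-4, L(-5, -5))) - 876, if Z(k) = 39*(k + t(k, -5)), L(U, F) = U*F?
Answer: -5067/2 ≈ -2533.5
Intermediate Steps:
L(U, F) = F*U
t(T, r) = (-2 + r)/(T + r)
Z(k) = -273/(-5 + k) + 39*k (Z(k) = 39*(k + (-2 - 5)/(k - 5)) = 39*(k - 7/(-5 + k)) = -273/(-5 + k) + 39*k)
20*Z(C(-4, L(-5, -5))) - 876 = 20*(39*(-7 - 3*(-5 - 3))/(-5 - 3)) - 876 = 20*(39*(-7 - 3*(-8))/(-8)) - 876 = 20*(39*(-1/8)*(-7 + 24)) - 876 = 20*(39*(-1/8)*17) - 876 = 20*(-663/8) - 876 = -3315/2 - 876 = -5067/2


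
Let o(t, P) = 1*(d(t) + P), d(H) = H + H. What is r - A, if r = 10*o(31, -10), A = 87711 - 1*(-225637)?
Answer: -312828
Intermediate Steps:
d(H) = 2*H
o(t, P) = P + 2*t (o(t, P) = 1*(2*t + P) = 1*(P + 2*t) = P + 2*t)
A = 313348 (A = 87711 + 225637 = 313348)
r = 520 (r = 10*(-10 + 2*31) = 10*(-10 + 62) = 10*52 = 520)
r - A = 520 - 1*313348 = 520 - 313348 = -312828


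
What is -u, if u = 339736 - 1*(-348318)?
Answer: -688054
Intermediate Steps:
u = 688054 (u = 339736 + 348318 = 688054)
-u = -1*688054 = -688054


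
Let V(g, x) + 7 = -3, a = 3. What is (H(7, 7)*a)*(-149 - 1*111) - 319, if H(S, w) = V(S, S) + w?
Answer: 2021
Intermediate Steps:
V(g, x) = -10 (V(g, x) = -7 - 3 = -10)
H(S, w) = -10 + w
(H(7, 7)*a)*(-149 - 1*111) - 319 = ((-10 + 7)*3)*(-149 - 1*111) - 319 = (-3*3)*(-149 - 111) - 319 = -9*(-260) - 319 = 2340 - 319 = 2021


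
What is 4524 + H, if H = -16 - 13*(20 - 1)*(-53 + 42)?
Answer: 7225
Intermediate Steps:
H = 2701 (H = -16 - 247*(-11) = -16 - 13*(-209) = -16 + 2717 = 2701)
4524 + H = 4524 + 2701 = 7225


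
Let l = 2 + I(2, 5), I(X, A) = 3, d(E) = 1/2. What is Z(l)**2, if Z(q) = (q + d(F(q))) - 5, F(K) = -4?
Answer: 1/4 ≈ 0.25000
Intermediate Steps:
d(E) = 1/2
l = 5 (l = 2 + 3 = 5)
Z(q) = -9/2 + q (Z(q) = (q + 1/2) - 5 = (1/2 + q) - 5 = -9/2 + q)
Z(l)**2 = (-9/2 + 5)**2 = (1/2)**2 = 1/4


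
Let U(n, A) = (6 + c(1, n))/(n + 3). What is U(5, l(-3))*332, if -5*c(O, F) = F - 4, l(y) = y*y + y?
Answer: 2407/10 ≈ 240.70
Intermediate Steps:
l(y) = y + y² (l(y) = y² + y = y + y²)
c(O, F) = ⅘ - F/5 (c(O, F) = -(F - 4)/5 = -(-4 + F)/5 = ⅘ - F/5)
U(n, A) = (34/5 - n/5)/(3 + n) (U(n, A) = (6 + (⅘ - n/5))/(n + 3) = (34/5 - n/5)/(3 + n))
U(5, l(-3))*332 = ((34 - 1*5)/(5*(3 + 5)))*332 = ((⅕)*(34 - 5)/8)*332 = ((⅕)*(⅛)*29)*332 = (29/40)*332 = 2407/10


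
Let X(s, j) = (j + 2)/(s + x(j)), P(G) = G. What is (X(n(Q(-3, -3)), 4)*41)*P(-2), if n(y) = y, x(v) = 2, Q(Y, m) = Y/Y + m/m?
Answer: -123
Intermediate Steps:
Q(Y, m) = 2 (Q(Y, m) = 1 + 1 = 2)
X(s, j) = (2 + j)/(2 + s) (X(s, j) = (j + 2)/(s + 2) = (2 + j)/(2 + s))
(X(n(Q(-3, -3)), 4)*41)*P(-2) = (((2 + 4)/(2 + 2))*41)*(-2) = ((6/4)*41)*(-2) = (((¼)*6)*41)*(-2) = ((3/2)*41)*(-2) = (123/2)*(-2) = -123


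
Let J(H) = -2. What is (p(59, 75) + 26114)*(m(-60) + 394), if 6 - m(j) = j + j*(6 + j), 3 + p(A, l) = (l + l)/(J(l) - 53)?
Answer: -798390980/11 ≈ -7.2581e+7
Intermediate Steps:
p(A, l) = -3 - 2*l/55 (p(A, l) = -3 + (l + l)/(-2 - 53) = -3 + (2*l)/(-55) = -3 + (2*l)*(-1/55) = -3 - 2*l/55)
m(j) = 6 - j - j*(6 + j) (m(j) = 6 - (j + j*(6 + j)) = 6 + (-j - j*(6 + j)) = 6 - j - j*(6 + j))
(p(59, 75) + 26114)*(m(-60) + 394) = ((-3 - 2/55*75) + 26114)*((6 - 1*(-60)² - 7*(-60)) + 394) = ((-3 - 30/11) + 26114)*((6 - 1*3600 + 420) + 394) = (-63/11 + 26114)*((6 - 3600 + 420) + 394) = 287191*(-3174 + 394)/11 = (287191/11)*(-2780) = -798390980/11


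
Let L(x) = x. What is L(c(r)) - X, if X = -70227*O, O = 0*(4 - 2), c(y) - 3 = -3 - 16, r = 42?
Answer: -16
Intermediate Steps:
c(y) = -16 (c(y) = 3 + (-3 - 16) = 3 - 19 = -16)
O = 0 (O = 0*2 = 0)
X = 0 (X = -70227*0 = 0)
L(c(r)) - X = -16 - 1*0 = -16 + 0 = -16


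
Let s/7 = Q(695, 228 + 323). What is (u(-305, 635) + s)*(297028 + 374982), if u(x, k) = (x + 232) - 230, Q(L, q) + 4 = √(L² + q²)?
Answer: -222435310 + 4704070*√786626 ≈ 3.9497e+9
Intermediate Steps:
Q(L, q) = -4 + √(L² + q²)
s = -28 + 7*√786626 (s = 7*(-4 + √(695² + (228 + 323)²)) = 7*(-4 + √(483025 + 551²)) = 7*(-4 + √(483025 + 303601)) = 7*(-4 + √786626) = -28 + 7*√786626 ≈ 6180.4)
u(x, k) = 2 + x (u(x, k) = (232 + x) - 230 = 2 + x)
(u(-305, 635) + s)*(297028 + 374982) = ((2 - 305) + (-28 + 7*√786626))*(297028 + 374982) = (-303 + (-28 + 7*√786626))*672010 = (-331 + 7*√786626)*672010 = -222435310 + 4704070*√786626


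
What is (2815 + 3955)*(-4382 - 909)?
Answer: -35820070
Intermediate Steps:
(2815 + 3955)*(-4382 - 909) = 6770*(-5291) = -35820070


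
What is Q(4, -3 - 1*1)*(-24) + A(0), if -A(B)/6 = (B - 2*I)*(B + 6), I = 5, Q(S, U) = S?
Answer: 264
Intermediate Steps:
A(B) = -6*(-10 + B)*(6 + B) (A(B) = -6*(B - 2*5)*(B + 6) = -6*(B - 10)*(6 + B) = -6*(-10 + B)*(6 + B))
Q(4, -3 - 1*1)*(-24) + A(0) = 4*(-24) + (360 - 6*0² + 24*0) = -96 + (360 - 6*0 + 0) = -96 + (360 + 0 + 0) = -96 + 360 = 264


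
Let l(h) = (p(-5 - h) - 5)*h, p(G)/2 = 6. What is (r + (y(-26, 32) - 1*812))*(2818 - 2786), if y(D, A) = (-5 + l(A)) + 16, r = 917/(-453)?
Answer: -8393536/453 ≈ -18529.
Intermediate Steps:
p(G) = 12 (p(G) = 2*6 = 12)
l(h) = 7*h (l(h) = (12 - 5)*h = 7*h)
r = -917/453 (r = 917*(-1/453) = -917/453 ≈ -2.0243)
y(D, A) = 11 + 7*A (y(D, A) = (-5 + 7*A) + 16 = 11 + 7*A)
(r + (y(-26, 32) - 1*812))*(2818 - 2786) = (-917/453 + ((11 + 7*32) - 1*812))*(2818 - 2786) = (-917/453 + ((11 + 224) - 812))*32 = (-917/453 + (235 - 812))*32 = (-917/453 - 577)*32 = -262298/453*32 = -8393536/453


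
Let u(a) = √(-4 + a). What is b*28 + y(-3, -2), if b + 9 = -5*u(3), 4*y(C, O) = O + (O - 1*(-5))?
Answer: -1007/4 - 140*I ≈ -251.75 - 140.0*I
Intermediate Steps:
y(C, O) = 5/4 + O/2 (y(C, O) = (O + (O - 1*(-5)))/4 = (O + (O + 5))/4 = (O + (5 + O))/4 = (5 + 2*O)/4 = 5/4 + O/2)
b = -9 - 5*I (b = -9 - 5*√(-4 + 3) = -9 - 5*I ≈ -9.0 - 5.0*I)
b*28 + y(-3, -2) = (-9 - 5*I)*28 + (5/4 + (½)*(-2)) = (-252 - 140*I) + (5/4 - 1) = (-252 - 140*I) + ¼ = -1007/4 - 140*I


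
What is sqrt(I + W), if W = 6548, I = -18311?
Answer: 3*I*sqrt(1307) ≈ 108.46*I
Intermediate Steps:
sqrt(I + W) = sqrt(-18311 + 6548) = sqrt(-11763) = 3*I*sqrt(1307)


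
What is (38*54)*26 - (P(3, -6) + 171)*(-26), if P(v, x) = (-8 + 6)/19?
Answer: 1098110/19 ≈ 57795.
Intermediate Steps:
P(v, x) = -2/19 (P(v, x) = -2*1/19 = -2/19)
(38*54)*26 - (P(3, -6) + 171)*(-26) = (38*54)*26 - (-2/19 + 171)*(-26) = 2052*26 - 3247*(-26)/19 = 53352 - 1*(-84422/19) = 53352 + 84422/19 = 1098110/19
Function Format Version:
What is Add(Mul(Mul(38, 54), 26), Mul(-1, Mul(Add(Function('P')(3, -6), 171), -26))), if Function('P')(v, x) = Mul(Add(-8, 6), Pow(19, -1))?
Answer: Rational(1098110, 19) ≈ 57795.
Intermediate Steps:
Function('P')(v, x) = Rational(-2, 19) (Function('P')(v, x) = Mul(-2, Rational(1, 19)) = Rational(-2, 19))
Add(Mul(Mul(38, 54), 26), Mul(-1, Mul(Add(Function('P')(3, -6), 171), -26))) = Add(Mul(Mul(38, 54), 26), Mul(-1, Mul(Add(Rational(-2, 19), 171), -26))) = Add(Mul(2052, 26), Mul(-1, Mul(Rational(3247, 19), -26))) = Add(53352, Mul(-1, Rational(-84422, 19))) = Add(53352, Rational(84422, 19)) = Rational(1098110, 19)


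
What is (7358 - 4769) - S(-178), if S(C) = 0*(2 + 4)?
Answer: 2589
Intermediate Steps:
S(C) = 0 (S(C) = 0*6 = 0)
(7358 - 4769) - S(-178) = (7358 - 4769) - 1*0 = 2589 + 0 = 2589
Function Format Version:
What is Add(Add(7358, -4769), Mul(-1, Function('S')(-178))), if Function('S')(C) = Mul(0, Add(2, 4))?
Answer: 2589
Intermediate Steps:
Function('S')(C) = 0 (Function('S')(C) = Mul(0, 6) = 0)
Add(Add(7358, -4769), Mul(-1, Function('S')(-178))) = Add(Add(7358, -4769), Mul(-1, 0)) = Add(2589, 0) = 2589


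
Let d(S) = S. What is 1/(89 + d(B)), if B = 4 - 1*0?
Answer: 1/93 ≈ 0.010753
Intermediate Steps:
B = 4 (B = 4 + 0 = 4)
1/(89 + d(B)) = 1/(89 + 4) = 1/93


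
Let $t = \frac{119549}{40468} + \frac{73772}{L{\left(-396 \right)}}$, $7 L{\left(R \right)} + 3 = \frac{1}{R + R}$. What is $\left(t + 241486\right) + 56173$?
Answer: $\frac{12081741514273}{96192436} \approx 1.256 \cdot 10^{5}$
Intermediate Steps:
$L{\left(R \right)} = - \frac{3}{7} + \frac{1}{14 R}$ ($L{\left(R \right)} = - \frac{3}{7} + \frac{1}{7 \left(R + R\right)} = - \frac{3}{7} + \frac{1}{7 \cdot 2 R} = - \frac{3}{7} + \frac{\frac{1}{2} \frac{1}{R}}{7} = - \frac{3}{7} + \frac{1}{14 R}$)
$t = - \frac{16550802793051}{96192436}$ ($t = \frac{119549}{40468} + \frac{73772}{\frac{1}{14} \frac{1}{-396} \left(1 - -2376\right)} = 119549 \cdot \frac{1}{40468} + \frac{73772}{\frac{1}{14} \left(- \frac{1}{396}\right) \left(1 + 2376\right)} = \frac{119549}{40468} + \frac{73772}{\frac{1}{14} \left(- \frac{1}{396}\right) 2377} = \frac{119549}{40468} + \frac{73772}{- \frac{2377}{5544}} = \frac{119549}{40468} + 73772 \left(- \frac{5544}{2377}\right) = \frac{119549}{40468} - \frac{408991968}{2377} = - \frac{16550802793051}{96192436} \approx -1.7206 \cdot 10^{5}$)
$\left(t + 241486\right) + 56173 = \left(- \frac{16550802793051}{96192436} + 241486\right) + 56173 = \frac{6678323806845}{96192436} + 56173 = \frac{12081741514273}{96192436}$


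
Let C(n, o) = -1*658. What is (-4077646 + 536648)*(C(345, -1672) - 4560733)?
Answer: 16151876408218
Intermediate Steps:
C(n, o) = -658
(-4077646 + 536648)*(C(345, -1672) - 4560733) = (-4077646 + 536648)*(-658 - 4560733) = -3540998*(-4561391) = 16151876408218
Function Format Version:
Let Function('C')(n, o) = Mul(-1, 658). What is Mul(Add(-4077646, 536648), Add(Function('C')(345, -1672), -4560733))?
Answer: 16151876408218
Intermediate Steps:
Function('C')(n, o) = -658
Mul(Add(-4077646, 536648), Add(Function('C')(345, -1672), -4560733)) = Mul(Add(-4077646, 536648), Add(-658, -4560733)) = Mul(-3540998, -4561391) = 16151876408218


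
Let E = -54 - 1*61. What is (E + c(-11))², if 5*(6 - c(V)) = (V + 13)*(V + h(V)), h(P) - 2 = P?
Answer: 10201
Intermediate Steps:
E = -115 (E = -54 - 61 = -115)
h(P) = 2 + P
c(V) = 6 - (2 + 2*V)*(13 + V)/5 (c(V) = 6 - (V + 13)*(V + (2 + V))/5 = 6 - (13 + V)*(2 + 2*V)/5 = 6 - (2 + 2*V)*(13 + V)/5)
(E + c(-11))² = (-115 + (⅘ - 28/5*(-11) - ⅖*(-11)²))² = (-115 + (⅘ + 308/5 - ⅖*121))² = (-115 + (⅘ + 308/5 - 242/5))² = (-115 + 14)² = (-101)² = 10201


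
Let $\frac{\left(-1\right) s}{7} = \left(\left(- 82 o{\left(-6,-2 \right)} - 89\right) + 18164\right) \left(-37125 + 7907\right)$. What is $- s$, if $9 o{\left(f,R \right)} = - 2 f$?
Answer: $- \frac{11023337822}{3} \approx -3.6744 \cdot 10^{9}$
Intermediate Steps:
$o{\left(f,R \right)} = - \frac{2 f}{9}$ ($o{\left(f,R \right)} = \frac{\left(-2\right) f}{9} = - \frac{2 f}{9}$)
$s = \frac{11023337822}{3}$ ($s = - 7 \left(\left(- 82 \left(\left(- \frac{2}{9}\right) \left(-6\right)\right) - 89\right) + 18164\right) \left(-37125 + 7907\right) = - 7 \left(\left(\left(-82\right) \frac{4}{3} - 89\right) + 18164\right) \left(-29218\right) = - 7 \left(\left(- \frac{328}{3} - 89\right) + 18164\right) \left(-29218\right) = - 7 \left(- \frac{595}{3} + 18164\right) \left(-29218\right) = - 7 \cdot \frac{53897}{3} \left(-29218\right) = \left(-7\right) \left(- \frac{1574762546}{3}\right) = \frac{11023337822}{3} \approx 3.6744 \cdot 10^{9}$)
$- s = \left(-1\right) \frac{11023337822}{3} = - \frac{11023337822}{3}$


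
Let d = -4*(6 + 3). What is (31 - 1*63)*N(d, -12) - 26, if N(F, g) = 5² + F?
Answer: 326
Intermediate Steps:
d = -36 (d = -4*9 = -36)
N(F, g) = 25 + F
(31 - 1*63)*N(d, -12) - 26 = (31 - 1*63)*(25 - 36) - 26 = (31 - 63)*(-11) - 26 = -32*(-11) - 26 = 352 - 26 = 326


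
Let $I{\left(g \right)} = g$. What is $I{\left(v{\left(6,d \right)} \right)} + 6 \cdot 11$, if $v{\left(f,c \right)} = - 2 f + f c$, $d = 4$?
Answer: $78$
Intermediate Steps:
$v{\left(f,c \right)} = - 2 f + c f$
$I{\left(v{\left(6,d \right)} \right)} + 6 \cdot 11 = 6 \left(-2 + 4\right) + 6 \cdot 11 = 6 \cdot 2 + 66 = 12 + 66 = 78$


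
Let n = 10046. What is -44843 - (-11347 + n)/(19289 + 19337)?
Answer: -1732104417/38626 ≈ -44843.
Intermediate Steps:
-44843 - (-11347 + n)/(19289 + 19337) = -44843 - (-11347 + 10046)/(19289 + 19337) = -44843 - (-1301)/38626 = -44843 - 1*(-1301/38626) = -44843 + 1301/38626 = -1732104417/38626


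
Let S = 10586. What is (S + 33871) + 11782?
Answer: 56239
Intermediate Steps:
(S + 33871) + 11782 = (10586 + 33871) + 11782 = 44457 + 11782 = 56239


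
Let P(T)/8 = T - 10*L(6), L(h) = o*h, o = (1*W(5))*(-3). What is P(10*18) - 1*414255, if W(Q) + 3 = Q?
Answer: -409935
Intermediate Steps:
W(Q) = -3 + Q
o = -6 (o = (1*(-3 + 5))*(-3) = (1*2)*(-3) = 2*(-3) = -6)
L(h) = -6*h
P(T) = 2880 + 8*T (P(T) = 8*(T - (-60)*6) = 8*(T - 10*(-36)) = 8*(T + 360) = 8*(360 + T) = 2880 + 8*T)
P(10*18) - 1*414255 = (2880 + 8*(10*18)) - 1*414255 = (2880 + 8*180) - 414255 = (2880 + 1440) - 414255 = 4320 - 414255 = -409935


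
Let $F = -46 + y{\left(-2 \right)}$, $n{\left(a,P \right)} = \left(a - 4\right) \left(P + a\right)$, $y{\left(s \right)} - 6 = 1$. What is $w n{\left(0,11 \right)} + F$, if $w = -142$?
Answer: $6209$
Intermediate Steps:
$y{\left(s \right)} = 7$ ($y{\left(s \right)} = 6 + 1 = 7$)
$n{\left(a,P \right)} = \left(-4 + a\right) \left(P + a\right)$
$F = -39$ ($F = -46 + 7 = -39$)
$w n{\left(0,11 \right)} + F = - 142 \left(0^{2} - 44 - 0 + 11 \cdot 0\right) - 39 = - 142 \left(0 - 44 + 0 + 0\right) - 39 = \left(-142\right) \left(-44\right) - 39 = 6248 - 39 = 6209$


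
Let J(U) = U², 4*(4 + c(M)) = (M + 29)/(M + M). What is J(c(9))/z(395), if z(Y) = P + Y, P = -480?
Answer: -3125/22032 ≈ -0.14184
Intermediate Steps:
c(M) = -4 + (29 + M)/(8*M) (c(M) = -4 + ((M + 29)/(M + M))/4 = -4 + ((29 + M)/((2*M)))/4 = -4 + ((29 + M)*(1/(2*M)))/4 = -4 + ((29 + M)/(2*M))/4 = -4 + (29 + M)/(8*M))
z(Y) = -480 + Y
J(c(9))/z(395) = ((⅛)*(29 - 31*9)/9)²/(-480 + 395) = ((⅛)*(⅑)*(29 - 279))²/(-85) = ((⅛)*(⅑)*(-250))²*(-1/85) = (-125/36)²*(-1/85) = (15625/1296)*(-1/85) = -3125/22032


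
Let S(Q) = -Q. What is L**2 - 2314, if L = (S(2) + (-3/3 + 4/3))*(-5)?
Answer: -20201/9 ≈ -2244.6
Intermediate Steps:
L = 25/3 (L = (-1*2 + (-3/3 + 4/3))*(-5) = (-2 + (-3*1/3 + 4*(1/3)))*(-5) = (-2 + (-1 + 4/3))*(-5) = (-2 + 1/3)*(-5) = -5/3*(-5) = 25/3 ≈ 8.3333)
L**2 - 2314 = (25/3)**2 - 2314 = 625/9 - 2314 = -20201/9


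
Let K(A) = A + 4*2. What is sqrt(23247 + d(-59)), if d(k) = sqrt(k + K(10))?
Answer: sqrt(23247 + I*sqrt(41)) ≈ 152.47 + 0.021*I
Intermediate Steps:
K(A) = 8 + A (K(A) = A + 8 = 8 + A)
d(k) = sqrt(18 + k) (d(k) = sqrt(k + (8 + 10)) = sqrt(k + 18) = sqrt(18 + k))
sqrt(23247 + d(-59)) = sqrt(23247 + sqrt(18 - 59)) = sqrt(23247 + sqrt(-41)) = sqrt(23247 + I*sqrt(41))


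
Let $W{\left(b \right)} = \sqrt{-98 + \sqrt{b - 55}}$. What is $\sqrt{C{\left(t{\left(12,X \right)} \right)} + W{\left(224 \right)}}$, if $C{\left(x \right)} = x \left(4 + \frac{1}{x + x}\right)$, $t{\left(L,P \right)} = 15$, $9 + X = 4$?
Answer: $\frac{\sqrt{242 + 4 i \sqrt{85}}}{2} \approx 7.8006 + 0.59095 i$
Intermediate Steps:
$X = -5$ ($X = -9 + 4 = -5$)
$W{\left(b \right)} = \sqrt{-98 + \sqrt{-55 + b}}$
$C{\left(x \right)} = x \left(4 + \frac{1}{2 x}\right)$
$\sqrt{C{\left(t{\left(12,X \right)} \right)} + W{\left(224 \right)}} = \sqrt{\left(\frac{1}{2} + 4 \cdot 15\right) + \sqrt{-98 + \sqrt{-55 + 224}}} = \sqrt{\left(\frac{1}{2} + 60\right) + \sqrt{-98 + \sqrt{169}}} = \sqrt{\frac{121}{2} + \sqrt{-98 + 13}} = \sqrt{\frac{121}{2} + \sqrt{-85}} = \sqrt{\frac{121}{2} + i \sqrt{85}}$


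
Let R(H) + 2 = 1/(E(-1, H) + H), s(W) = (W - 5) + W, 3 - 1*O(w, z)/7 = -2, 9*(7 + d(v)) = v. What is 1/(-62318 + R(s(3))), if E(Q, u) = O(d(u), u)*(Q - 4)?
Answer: -174/10843681 ≈ -1.6046e-5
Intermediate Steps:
d(v) = -7 + v/9
O(w, z) = 35 (O(w, z) = 21 - 7*(-2) = 21 + 14 = 35)
E(Q, u) = -140 + 35*Q (E(Q, u) = 35*(Q - 4) = 35*(-4 + Q) = -140 + 35*Q)
s(W) = -5 + 2*W (s(W) = (-5 + W) + W = -5 + 2*W)
R(H) = -2 + 1/(-175 + H) (R(H) = -2 + 1/((-140 + 35*(-1)) + H) = -2 + 1/((-140 - 35) + H) = -2 + 1/(-175 + H))
1/(-62318 + R(s(3))) = 1/(-62318 + (351 - 2*(-5 + 2*3))/(-175 + (-5 + 2*3))) = 1/(-62318 + (351 - 2*(-5 + 6))/(-175 + (-5 + 6))) = 1/(-62318 + (351 - 2*1)/(-175 + 1)) = 1/(-62318 + (351 - 2)/(-174)) = 1/(-62318 - 1/174*349) = 1/(-62318 - 349/174) = 1/(-10843681/174) = -174/10843681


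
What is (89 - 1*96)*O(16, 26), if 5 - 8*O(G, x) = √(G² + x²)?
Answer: -35/8 + 7*√233/4 ≈ 22.338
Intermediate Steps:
O(G, x) = 5/8 - √(G² + x²)/8
(89 - 1*96)*O(16, 26) = (89 - 1*96)*(5/8 - √(16² + 26²)/8) = (89 - 96)*(5/8 - √(256 + 676)/8) = -7*(5/8 - √233/4) = -35/8 + 7*√233/4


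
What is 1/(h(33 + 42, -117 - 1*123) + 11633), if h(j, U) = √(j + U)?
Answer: 11633/135326854 - I*√165/135326854 ≈ 8.5962e-5 - 9.492e-8*I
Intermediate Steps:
h(j, U) = √(U + j)
1/(h(33 + 42, -117 - 1*123) + 11633) = 1/(√((-117 - 1*123) + (33 + 42)) + 11633) = 1/(√((-117 - 123) + 75) + 11633) = 1/(√(-240 + 75) + 11633) = 1/(√(-165) + 11633) = 1/(I*√165 + 11633) = 1/(11633 + I*√165)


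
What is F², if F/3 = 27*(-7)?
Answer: 321489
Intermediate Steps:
F = -567 (F = 3*(27*(-7)) = 3*(-189) = -567)
F² = (-567)² = 321489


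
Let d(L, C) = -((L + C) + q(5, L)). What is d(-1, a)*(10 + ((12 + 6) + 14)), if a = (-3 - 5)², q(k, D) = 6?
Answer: -2898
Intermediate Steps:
a = 64 (a = (-8)² = 64)
d(L, C) = -6 - C - L (d(L, C) = -((L + C) + 6) = -((C + L) + 6) = -(6 + C + L) = -6 - C - L)
d(-1, a)*(10 + ((12 + 6) + 14)) = (-6 - 1*64 - 1*(-1))*(10 + ((12 + 6) + 14)) = (-6 - 64 + 1)*(10 + (18 + 14)) = -69*(10 + 32) = -69*42 = -2898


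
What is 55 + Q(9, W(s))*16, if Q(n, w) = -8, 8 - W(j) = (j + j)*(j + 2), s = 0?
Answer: -73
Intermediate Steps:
W(j) = 8 - 2*j*(2 + j) (W(j) = 8 - (j + j)*(j + 2) = 8 - 2*j*(2 + j))
55 + Q(9, W(s))*16 = 55 - 8*16 = 55 - 128 = -73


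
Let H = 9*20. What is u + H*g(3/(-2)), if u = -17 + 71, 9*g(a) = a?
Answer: 24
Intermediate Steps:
g(a) = a/9
u = 54
H = 180
u + H*g(3/(-2)) = 54 + 180*((3/(-2))/9) = 54 + 180*((3*(-½))/9) = 54 + 180*((⅑)*(-3/2)) = 54 + 180*(-⅙) = 54 - 30 = 24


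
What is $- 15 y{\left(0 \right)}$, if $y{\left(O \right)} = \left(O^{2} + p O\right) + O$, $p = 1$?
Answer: $0$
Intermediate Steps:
$y{\left(O \right)} = O^{2} + 2 O$ ($y{\left(O \right)} = \left(O^{2} + 1 O\right) + O = \left(O^{2} + O\right) + O = \left(O + O^{2}\right) + O = O^{2} + 2 O$)
$- 15 y{\left(0 \right)} = - 15 \cdot 0 \left(2 + 0\right) = - 15 \cdot 0 \cdot 2 = \left(-15\right) 0 = 0$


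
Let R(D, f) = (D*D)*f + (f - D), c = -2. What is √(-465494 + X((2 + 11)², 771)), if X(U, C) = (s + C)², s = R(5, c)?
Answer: √44302 ≈ 210.48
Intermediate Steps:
R(D, f) = f - D + f*D² (R(D, f) = D²*f + (f - D) = f*D² + (f - D) = f - D + f*D²)
s = -57 (s = -2 - 1*5 - 2*5² = -2 - 5 - 2*25 = -2 - 5 - 50 = -57)
X(U, C) = (-57 + C)²
√(-465494 + X((2 + 11)², 771)) = √(-465494 + (-57 + 771)²) = √(-465494 + 714²) = √(-465494 + 509796) = √44302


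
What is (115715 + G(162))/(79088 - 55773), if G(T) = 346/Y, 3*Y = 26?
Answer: 1504814/303095 ≈ 4.9648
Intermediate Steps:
Y = 26/3 (Y = (⅓)*26 = 26/3 ≈ 8.6667)
G(T) = 519/13 (G(T) = 346/(26/3) = 346*(3/26) = 519/13)
(115715 + G(162))/(79088 - 55773) = (115715 + 519/13)/(79088 - 55773) = (1504814/13)/23315 = (1504814/13)*(1/23315) = 1504814/303095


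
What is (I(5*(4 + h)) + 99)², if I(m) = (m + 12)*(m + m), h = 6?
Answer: 39677401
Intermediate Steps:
I(m) = 2*m*(12 + m) (I(m) = (12 + m)*(2*m) = 2*m*(12 + m))
(I(5*(4 + h)) + 99)² = (2*(5*(4 + 6))*(12 + 5*(4 + 6)) + 99)² = (2*(5*10)*(12 + 5*10) + 99)² = (2*50*(12 + 50) + 99)² = (2*50*62 + 99)² = (6200 + 99)² = 6299² = 39677401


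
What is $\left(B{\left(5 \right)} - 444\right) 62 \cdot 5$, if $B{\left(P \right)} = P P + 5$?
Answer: $-128340$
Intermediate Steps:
$B{\left(P \right)} = 5 + P^{2}$ ($B{\left(P \right)} = P^{2} + 5 = 5 + P^{2}$)
$\left(B{\left(5 \right)} - 444\right) 62 \cdot 5 = \left(\left(5 + 5^{2}\right) - 444\right) 62 \cdot 5 = \left(\left(5 + 25\right) - 444\right) 310 = \left(30 - 444\right) 310 = \left(-414\right) 310 = -128340$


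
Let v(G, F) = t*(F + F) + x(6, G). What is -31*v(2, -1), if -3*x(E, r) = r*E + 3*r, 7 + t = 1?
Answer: -186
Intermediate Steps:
t = -6 (t = -7 + 1 = -6)
x(E, r) = -r - E*r/3 (x(E, r) = -(r*E + 3*r)/3 = -(E*r + 3*r)/3 = -(3*r + E*r)/3 = -r - E*r/3)
v(G, F) = -12*F - 3*G (v(G, F) = -6*(F + F) - G*(3 + 6)/3 = -12*F - 1/3*G*9 = -12*F - 3*G)
-31*v(2, -1) = -31*(-12*(-1) - 3*2) = -31*(12 - 6) = -31*6 = -186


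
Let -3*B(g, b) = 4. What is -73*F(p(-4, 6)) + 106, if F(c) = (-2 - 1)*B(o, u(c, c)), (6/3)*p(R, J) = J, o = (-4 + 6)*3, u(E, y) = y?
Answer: -186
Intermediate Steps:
o = 6 (o = 2*3 = 6)
p(R, J) = J/2
B(g, b) = -4/3 (B(g, b) = -1/3*4 = -4/3)
F(c) = 4 (F(c) = (-2 - 1)*(-4/3) = -3*(-4/3) = 4)
-73*F(p(-4, 6)) + 106 = -73*4 + 106 = -292 + 106 = -186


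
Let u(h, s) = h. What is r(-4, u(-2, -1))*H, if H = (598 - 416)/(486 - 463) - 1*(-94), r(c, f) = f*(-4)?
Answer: 18752/23 ≈ 815.30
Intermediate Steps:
r(c, f) = -4*f
H = 2344/23 (H = 182/23 + 94 = 2344/23 ≈ 101.91)
r(-4, u(-2, -1))*H = -4*(-2)*(2344/23) = 8*(2344/23) = 18752/23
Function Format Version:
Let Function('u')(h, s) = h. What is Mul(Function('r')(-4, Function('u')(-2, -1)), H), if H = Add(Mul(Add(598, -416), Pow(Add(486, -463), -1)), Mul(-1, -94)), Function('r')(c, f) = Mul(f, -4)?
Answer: Rational(18752, 23) ≈ 815.30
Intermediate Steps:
Function('r')(c, f) = Mul(-4, f)
H = Rational(2344, 23) (H = Add(Mul(182, Pow(23, -1)), 94) = Add(Mul(182, Rational(1, 23)), 94) = Add(Rational(182, 23), 94) = Rational(2344, 23) ≈ 101.91)
Mul(Function('r')(-4, Function('u')(-2, -1)), H) = Mul(Mul(-4, -2), Rational(2344, 23)) = Mul(8, Rational(2344, 23)) = Rational(18752, 23)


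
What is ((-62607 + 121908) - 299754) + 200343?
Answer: -40110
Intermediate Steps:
((-62607 + 121908) - 299754) + 200343 = (59301 - 299754) + 200343 = -240453 + 200343 = -40110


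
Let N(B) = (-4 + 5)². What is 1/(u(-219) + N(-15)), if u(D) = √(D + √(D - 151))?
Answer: 1/(1 + √(-219 + I*√370)) ≈ 0.0074244 - 0.066682*I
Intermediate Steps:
N(B) = 1 (N(B) = 1² = 1)
u(D) = √(D + √(-151 + D))
1/(u(-219) + N(-15)) = 1/(√(-219 + √(-151 - 219)) + 1) = 1/(√(-219 + √(-370)) + 1) = 1/(√(-219 + I*√370) + 1) = 1/(1 + √(-219 + I*√370))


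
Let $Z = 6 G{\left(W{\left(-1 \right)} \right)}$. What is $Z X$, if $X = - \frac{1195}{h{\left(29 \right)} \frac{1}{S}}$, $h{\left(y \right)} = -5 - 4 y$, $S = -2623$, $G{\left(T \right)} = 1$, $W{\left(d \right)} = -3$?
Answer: $- \frac{18806910}{121} \approx -1.5543 \cdot 10^{5}$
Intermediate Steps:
$X = - \frac{3134485}{121}$ ($X = - \frac{1195}{\left(-5 - 116\right) \frac{1}{-2623}} = - \frac{1195}{\left(-5 - 116\right) \left(- \frac{1}{2623}\right)} = - \frac{1195}{\left(-121\right) \left(- \frac{1}{2623}\right)} = - \frac{1195}{\frac{121}{2623}} = \left(-1195\right) \frac{2623}{121} = - \frac{3134485}{121} \approx -25905.0$)
$Z = 6$ ($Z = 6 \cdot 1 = 6$)
$Z X = 6 \left(- \frac{3134485}{121}\right) = - \frac{18806910}{121}$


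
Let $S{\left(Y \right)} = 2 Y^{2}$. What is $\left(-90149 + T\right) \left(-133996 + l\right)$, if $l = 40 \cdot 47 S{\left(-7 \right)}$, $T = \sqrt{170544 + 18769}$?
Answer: $-4529446356 + 50244 \sqrt{189313} \approx -4.5076 \cdot 10^{9}$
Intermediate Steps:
$T = \sqrt{189313} \approx 435.1$
$l = 184240$ ($l = 40 \cdot 47 \cdot 2 \left(-7\right)^{2} = 1880 \cdot 2 \cdot 49 = 1880 \cdot 98 = 184240$)
$\left(-90149 + T\right) \left(-133996 + l\right) = \left(-90149 + \sqrt{189313}\right) \left(-133996 + 184240\right) = \left(-90149 + \sqrt{189313}\right) 50244 = -4529446356 + 50244 \sqrt{189313}$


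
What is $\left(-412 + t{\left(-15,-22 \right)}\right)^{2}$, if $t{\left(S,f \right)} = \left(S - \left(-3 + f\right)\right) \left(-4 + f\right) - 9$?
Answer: $463761$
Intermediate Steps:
$t{\left(S,f \right)} = -9 + \left(-4 + f\right) \left(3 + S - f\right)$ ($t{\left(S,f \right)} = \left(3 + S - f\right) \left(-4 + f\right) - 9 = \left(-4 + f\right) \left(3 + S - f\right) - 9 = -9 + \left(-4 + f\right) \left(3 + S - f\right)$)
$\left(-412 + t{\left(-15,-22 \right)}\right)^{2} = \left(-412 - 269\right)^{2} = \left(-681\right)^{2} = 463761$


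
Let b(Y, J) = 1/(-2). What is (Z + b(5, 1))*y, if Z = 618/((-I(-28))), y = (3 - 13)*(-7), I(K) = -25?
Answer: 8477/5 ≈ 1695.4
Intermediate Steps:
b(Y, J) = -½
y = 70 (y = -10*(-7) = 70)
Z = 618/25 (Z = 618/((-1*(-25))) = 618/25 ≈ 24.720)
(Z + b(5, 1))*y = (618/25 - ½)*70 = (1211/50)*70 = 8477/5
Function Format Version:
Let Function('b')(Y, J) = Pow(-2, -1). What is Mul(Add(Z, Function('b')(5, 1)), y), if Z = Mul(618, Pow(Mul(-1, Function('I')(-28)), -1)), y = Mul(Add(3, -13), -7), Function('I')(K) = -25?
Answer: Rational(8477, 5) ≈ 1695.4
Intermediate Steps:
Function('b')(Y, J) = Rational(-1, 2)
y = 70 (y = Mul(-10, -7) = 70)
Z = Rational(618, 25) (Z = Mul(618, Pow(Mul(-1, -25), -1)) = Mul(618, Pow(25, -1)) = Mul(618, Rational(1, 25)) = Rational(618, 25) ≈ 24.720)
Mul(Add(Z, Function('b')(5, 1)), y) = Mul(Add(Rational(618, 25), Rational(-1, 2)), 70) = Mul(Rational(1211, 50), 70) = Rational(8477, 5)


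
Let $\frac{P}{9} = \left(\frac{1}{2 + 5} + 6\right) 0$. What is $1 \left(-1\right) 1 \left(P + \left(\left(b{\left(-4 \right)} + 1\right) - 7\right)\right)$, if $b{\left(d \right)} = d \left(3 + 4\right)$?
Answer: $34$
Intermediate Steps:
$b{\left(d \right)} = 7 d$ ($b{\left(d \right)} = d 7 = 7 d$)
$P = 0$ ($P = 9 \left(\frac{1}{2 + 5} + 6\right) 0 = 9 \left(\frac{1}{7} + 6\right) 0 = 9 \cdot \frac{43}{7} \cdot 0 = 9 \cdot 0 = 0$)
$1 \left(-1\right) 1 \left(P + \left(\left(b{\left(-4 \right)} + 1\right) - 7\right)\right) = 1 \left(-1\right) 1 \left(0 + \left(\left(7 \left(-4\right) + 1\right) - 7\right)\right) = \left(-1\right) 1 \left(0 + \left(\left(-28 + 1\right) - 7\right)\right) = - (0 - 34) = \left(-1\right) \left(-34\right) = 34$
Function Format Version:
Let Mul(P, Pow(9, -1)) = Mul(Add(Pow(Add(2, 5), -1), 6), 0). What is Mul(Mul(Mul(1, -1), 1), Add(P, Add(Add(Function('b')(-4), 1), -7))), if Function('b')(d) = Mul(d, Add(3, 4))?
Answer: 34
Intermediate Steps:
Function('b')(d) = Mul(7, d) (Function('b')(d) = Mul(d, 7) = Mul(7, d))
P = 0 (P = Mul(9, Mul(Add(Pow(Add(2, 5), -1), 6), 0)) = Mul(9, Mul(Add(Pow(7, -1), 6), 0)) = Mul(9, Mul(Add(Rational(1, 7), 6), 0)) = Mul(9, Mul(Rational(43, 7), 0)) = Mul(9, 0) = 0)
Mul(Mul(Mul(1, -1), 1), Add(P, Add(Add(Function('b')(-4), 1), -7))) = Mul(Mul(Mul(1, -1), 1), Add(0, Add(Add(Mul(7, -4), 1), -7))) = Mul(Mul(-1, 1), Add(0, Add(Add(-28, 1), -7))) = Mul(-1, Add(0, Add(-27, -7))) = Mul(-1, Add(0, -34)) = Mul(-1, -34) = 34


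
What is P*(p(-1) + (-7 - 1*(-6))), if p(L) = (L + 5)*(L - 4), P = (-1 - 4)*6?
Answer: 630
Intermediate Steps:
P = -30 (P = -5*6 = -30)
p(L) = (-4 + L)*(5 + L) (p(L) = (5 + L)*(-4 + L) = (-4 + L)*(5 + L))
P*(p(-1) + (-7 - 1*(-6))) = -30*((-20 - 1 + (-1)²) + (-7 - 1*(-6))) = -30*((-20 - 1 + 1) + (-7 + 6)) = -30*(-20 - 1) = -30*(-21) = 630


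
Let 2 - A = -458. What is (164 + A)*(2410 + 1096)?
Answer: 2187744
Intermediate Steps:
A = 460 (A = 2 - 1*(-458) = 2 + 458 = 460)
(164 + A)*(2410 + 1096) = (164 + 460)*(2410 + 1096) = 624*3506 = 2187744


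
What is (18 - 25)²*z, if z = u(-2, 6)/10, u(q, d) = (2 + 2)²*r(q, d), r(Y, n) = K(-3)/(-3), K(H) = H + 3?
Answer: 0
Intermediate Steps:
K(H) = 3 + H
r(Y, n) = 0 (r(Y, n) = (3 - 3)/(-3) = 0*(-⅓) = 0)
u(q, d) = 0 (u(q, d) = (2 + 2)²*0 = 4²*0 = 16*0 = 0)
z = 0 (z = 0/10 = 0*(⅒) = 0)
(18 - 25)²*z = (18 - 25)²*0 = (-7)²*0 = 49*0 = 0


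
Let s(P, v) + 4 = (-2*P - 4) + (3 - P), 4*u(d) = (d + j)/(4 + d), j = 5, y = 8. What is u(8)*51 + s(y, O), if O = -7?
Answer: -243/16 ≈ -15.188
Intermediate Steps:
u(d) = (5 + d)/(4*(4 + d)) (u(d) = ((d + 5)/(4 + d))/4 = ((5 + d)/(4 + d))/4 = (5 + d)/(4*(4 + d)))
s(P, v) = -5 - 3*P (s(P, v) = -4 + ((-2*P - 4) + (3 - P)) = -4 + ((-4 - 2*P) + (3 - P)) = -4 + (-1 - 3*P) = -5 - 3*P)
u(8)*51 + s(y, O) = ((5 + 8)/(4*(4 + 8)))*51 + (-5 - 3*8) = ((¼)*13/12)*51 + (-5 - 24) = ((¼)*(1/12)*13)*51 - 29 = (13/48)*51 - 29 = 221/16 - 29 = -243/16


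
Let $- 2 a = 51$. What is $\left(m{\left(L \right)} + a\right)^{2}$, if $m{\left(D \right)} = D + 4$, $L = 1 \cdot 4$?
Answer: $\frac{1225}{4} \approx 306.25$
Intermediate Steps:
$L = 4$
$m{\left(D \right)} = 4 + D$
$a = - \frac{51}{2}$ ($a = \left(- \frac{1}{2}\right) 51 = - \frac{51}{2} \approx -25.5$)
$\left(m{\left(L \right)} + a\right)^{2} = \left(\left(4 + 4\right) - \frac{51}{2}\right)^{2} = \left(8 - \frac{51}{2}\right)^{2} = \left(- \frac{35}{2}\right)^{2} = \frac{1225}{4}$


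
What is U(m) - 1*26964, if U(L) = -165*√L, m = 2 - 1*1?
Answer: -27129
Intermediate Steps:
m = 1 (m = 2 - 1 = 1)
U(m) - 1*26964 = -165*√1 - 1*26964 = -165*1 - 26964 = -165 - 26964 = -27129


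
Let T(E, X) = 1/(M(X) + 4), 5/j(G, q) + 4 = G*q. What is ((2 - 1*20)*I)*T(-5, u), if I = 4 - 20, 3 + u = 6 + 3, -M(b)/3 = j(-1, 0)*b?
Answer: 576/53 ≈ 10.868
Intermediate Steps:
j(G, q) = 5/(-4 + G*q)
M(b) = 15*b/4 (M(b) = -3*5/(-4 - 1*0)*b = -3*5/(-4 + 0)*b = -3*5/(-4)*b = -3*5*(-¼)*b = -(-15)*b/4 = 15*b/4)
u = 6 (u = -3 + (6 + 3) = -3 + 9 = 6)
I = -16
T(E, X) = 1/(4 + 15*X/4) (T(E, X) = 1/(15*X/4 + 4) = 1/(4 + 15*X/4))
((2 - 1*20)*I)*T(-5, u) = ((2 - 1*20)*(-16))*(4/(16 + 15*6)) = ((2 - 20)*(-16))*(4/(16 + 90)) = (-18*(-16))*(4/106) = 288*(4*(1/106)) = 288*(2/53) = 576/53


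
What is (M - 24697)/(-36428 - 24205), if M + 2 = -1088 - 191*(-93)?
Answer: 8024/60633 ≈ 0.13234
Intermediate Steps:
M = 16673 (M = -2 + (-1088 - 191*(-93)) = -2 + (-1088 + 17763) = -2 + 16675 = 16673)
(M - 24697)/(-36428 - 24205) = (16673 - 24697)/(-36428 - 24205) = -8024/(-60633) = -8024*(-1/60633) = 8024/60633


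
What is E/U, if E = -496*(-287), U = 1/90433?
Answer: 12873318416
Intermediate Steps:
U = 1/90433 ≈ 1.1058e-5
E = 142352
E/U = 142352/(1/90433) = 142352*90433 = 12873318416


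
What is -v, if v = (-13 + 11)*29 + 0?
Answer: 58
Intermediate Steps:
v = -58 (v = -2*29 + 0 = -58 + 0 = -58)
-v = -1*(-58) = 58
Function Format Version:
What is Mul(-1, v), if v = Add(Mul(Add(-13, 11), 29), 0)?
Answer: 58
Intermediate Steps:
v = -58 (v = Add(Mul(-2, 29), 0) = Add(-58, 0) = -58)
Mul(-1, v) = Mul(-1, -58) = 58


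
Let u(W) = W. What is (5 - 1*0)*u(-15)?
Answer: -75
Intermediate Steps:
(5 - 1*0)*u(-15) = (5 - 1*0)*(-15) = (5 + 0)*(-15) = 5*(-15) = -75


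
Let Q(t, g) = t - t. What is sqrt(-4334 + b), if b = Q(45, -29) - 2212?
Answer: I*sqrt(6546) ≈ 80.907*I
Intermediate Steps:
Q(t, g) = 0
b = -2212 (b = 0 - 2212 = -2212)
sqrt(-4334 + b) = sqrt(-4334 - 2212) = sqrt(-6546) = I*sqrt(6546)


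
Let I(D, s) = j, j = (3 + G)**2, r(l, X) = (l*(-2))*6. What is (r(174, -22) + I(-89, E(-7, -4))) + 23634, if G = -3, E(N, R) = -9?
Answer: 21546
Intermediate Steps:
r(l, X) = -12*l (r(l, X) = -2*l*6 = -12*l)
j = 0 (j = (3 - 3)**2 = 0**2 = 0)
I(D, s) = 0
(r(174, -22) + I(-89, E(-7, -4))) + 23634 = (-12*174 + 0) + 23634 = (-2088 + 0) + 23634 = -2088 + 23634 = 21546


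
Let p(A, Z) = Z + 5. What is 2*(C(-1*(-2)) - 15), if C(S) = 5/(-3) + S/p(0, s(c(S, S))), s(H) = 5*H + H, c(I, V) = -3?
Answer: -1312/39 ≈ -33.641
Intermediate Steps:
s(H) = 6*H
p(A, Z) = 5 + Z
C(S) = -5/3 - S/13 (C(S) = 5/(-3) + S/(5 + 6*(-3)) = 5*(-⅓) + S/(5 - 18) = -5/3 + S/(-13) = -5/3 + S*(-1/13) = -5/3 - S/13)
2*(C(-1*(-2)) - 15) = 2*((-5/3 - (-1)*(-2)/13) - 15) = 2*((-5/3 - 1/13*2) - 15) = 2*((-5/3 - 2/13) - 15) = 2*(-71/39 - 15) = 2*(-656/39) = -1312/39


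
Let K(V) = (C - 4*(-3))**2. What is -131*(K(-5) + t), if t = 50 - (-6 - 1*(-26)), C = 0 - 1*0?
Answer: -22794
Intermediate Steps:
C = 0 (C = 0 + 0 = 0)
K(V) = 144 (K(V) = (0 - 4*(-3))**2 = (0 + 12)**2 = 12**2 = 144)
t = 30 (t = 50 - (-6 + 26) = 50 - 1*20 = 50 - 20 = 30)
-131*(K(-5) + t) = -131*(144 + 30) = -131*174 = -22794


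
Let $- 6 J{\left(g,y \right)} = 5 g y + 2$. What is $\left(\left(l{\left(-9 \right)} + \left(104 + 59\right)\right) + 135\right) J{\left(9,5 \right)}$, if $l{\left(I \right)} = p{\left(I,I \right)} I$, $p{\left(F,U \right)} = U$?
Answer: $- \frac{86033}{6} \approx -14339.0$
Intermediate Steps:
$J{\left(g,y \right)} = - \frac{1}{3} - \frac{5 g y}{6}$ ($J{\left(g,y \right)} = - \frac{5 g y + 2}{6} = - \frac{2 + 5 g y}{6} = - \frac{1}{3} - \frac{5 g y}{6}$)
$l{\left(I \right)} = I^{2}$ ($l{\left(I \right)} = I I = I^{2}$)
$\left(\left(l{\left(-9 \right)} + \left(104 + 59\right)\right) + 135\right) J{\left(9,5 \right)} = \left(\left(\left(-9\right)^{2} + \left(104 + 59\right)\right) + 135\right) \left(- \frac{1}{3} - \frac{15}{2} \cdot 5\right) = \left(\left(81 + 163\right) + 135\right) \left(- \frac{1}{3} - \frac{75}{2}\right) = \left(244 + 135\right) \left(- \frac{227}{6}\right) = 379 \left(- \frac{227}{6}\right) = - \frac{86033}{6}$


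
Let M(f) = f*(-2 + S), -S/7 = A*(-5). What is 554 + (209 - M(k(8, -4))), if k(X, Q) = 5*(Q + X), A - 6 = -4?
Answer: -597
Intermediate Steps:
A = 2 (A = 6 - 4 = 2)
S = 70 (S = -14*(-5) = -7*(-10) = 70)
k(X, Q) = 5*Q + 5*X
M(f) = 68*f (M(f) = f*(-2 + 70) = f*68 = 68*f)
554 + (209 - M(k(8, -4))) = 554 + (209 - 68*(5*(-4) + 5*8)) = 554 + (209 - 68*(-20 + 40)) = 554 + (209 - 68*20) = 554 + (209 - 1*1360) = 554 + (209 - 1360) = 554 - 1151 = -597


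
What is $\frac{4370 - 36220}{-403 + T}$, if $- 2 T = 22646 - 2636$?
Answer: $\frac{15925}{5204} \approx 3.0601$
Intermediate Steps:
$T = -10005$ ($T = - \frac{22646 - 2636}{2} = \left(- \frac{1}{2}\right) 20010 = -10005$)
$\frac{4370 - 36220}{-403 + T} = \frac{4370 - 36220}{-403 - 10005} = - \frac{31850}{-10408} = \left(-31850\right) \left(- \frac{1}{10408}\right) = \frac{15925}{5204}$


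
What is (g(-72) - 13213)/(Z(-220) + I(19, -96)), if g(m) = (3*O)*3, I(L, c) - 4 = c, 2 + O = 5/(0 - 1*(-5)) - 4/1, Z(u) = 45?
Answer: 13258/47 ≈ 282.08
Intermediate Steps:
O = -5 (O = -2 + (5/(0 - 1*(-5)) - 4/1) = -2 + (5/(0 + 5) - 4*1) = -2 + (5/5 - 4) = -2 + (5*(1/5) - 4) = -2 + (1 - 4) = -2 - 3 = -5)
I(L, c) = 4 + c
g(m) = -45 (g(m) = (3*(-5))*3 = -15*3 = -45)
(g(-72) - 13213)/(Z(-220) + I(19, -96)) = (-45 - 13213)/(45 + (4 - 96)) = -13258/(45 - 92) = -13258/(-47) = -13258*(-1/47) = 13258/47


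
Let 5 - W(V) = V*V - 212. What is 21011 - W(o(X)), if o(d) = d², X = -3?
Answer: 20875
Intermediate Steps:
W(V) = 217 - V² (W(V) = 5 - (V*V - 212) = 5 - (V² - 212) = 5 - (-212 + V²) = 5 + (212 - V²) = 217 - V²)
21011 - W(o(X)) = 21011 - (217 - ((-3)²)²) = 21011 - (217 - 1*9²) = 21011 - (217 - 1*81) = 21011 - (217 - 81) = 21011 - 1*136 = 21011 - 136 = 20875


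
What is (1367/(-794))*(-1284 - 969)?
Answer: 3079851/794 ≈ 3878.9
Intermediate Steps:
(1367/(-794))*(-1284 - 969) = (1367*(-1/794))*(-2253) = -1367/794*(-2253) = 3079851/794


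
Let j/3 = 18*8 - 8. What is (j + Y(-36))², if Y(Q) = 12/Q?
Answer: 1495729/9 ≈ 1.6619e+5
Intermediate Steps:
j = 408 (j = 3*(18*8 - 8) = 3*(144 - 8) = 3*136 = 408)
(j + Y(-36))² = (408 + 12/(-36))² = (408 + 12*(-1/36))² = (408 - ⅓)² = (1223/3)² = 1495729/9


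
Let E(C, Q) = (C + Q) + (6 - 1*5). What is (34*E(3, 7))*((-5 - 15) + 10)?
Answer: -3740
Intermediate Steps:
E(C, Q) = 1 + C + Q (E(C, Q) = (C + Q) + (6 - 5) = (C + Q) + 1 = 1 + C + Q)
(34*E(3, 7))*((-5 - 15) + 10) = (34*(1 + 3 + 7))*((-5 - 15) + 10) = (34*11)*(-20 + 10) = 374*(-10) = -3740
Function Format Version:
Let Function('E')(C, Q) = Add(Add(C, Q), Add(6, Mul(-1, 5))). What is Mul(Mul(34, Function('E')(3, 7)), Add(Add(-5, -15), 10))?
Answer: -3740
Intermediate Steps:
Function('E')(C, Q) = Add(1, C, Q) (Function('E')(C, Q) = Add(Add(C, Q), Add(6, -5)) = Add(Add(C, Q), 1) = Add(1, C, Q))
Mul(Mul(34, Function('E')(3, 7)), Add(Add(-5, -15), 10)) = Mul(Mul(34, Add(1, 3, 7)), Add(Add(-5, -15), 10)) = Mul(Mul(34, 11), Add(-20, 10)) = Mul(374, -10) = -3740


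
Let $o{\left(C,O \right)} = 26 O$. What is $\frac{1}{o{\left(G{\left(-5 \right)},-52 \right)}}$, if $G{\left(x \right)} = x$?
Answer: $- \frac{1}{1352} \approx -0.00073965$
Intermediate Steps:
$\frac{1}{o{\left(G{\left(-5 \right)},-52 \right)}} = \frac{1}{26 \left(-52\right)} = \frac{1}{-1352} = - \frac{1}{1352}$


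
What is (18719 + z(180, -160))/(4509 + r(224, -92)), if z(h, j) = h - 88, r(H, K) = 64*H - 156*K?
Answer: 18811/33197 ≈ 0.56665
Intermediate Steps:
r(H, K) = -156*K + 64*H
z(h, j) = -88 + h
(18719 + z(180, -160))/(4509 + r(224, -92)) = (18719 + (-88 + 180))/(4509 + (-156*(-92) + 64*224)) = (18719 + 92)/(4509 + (14352 + 14336)) = 18811/(4509 + 28688) = 18811/33197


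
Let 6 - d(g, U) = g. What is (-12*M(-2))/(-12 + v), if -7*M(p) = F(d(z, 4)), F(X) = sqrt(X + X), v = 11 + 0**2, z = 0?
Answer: -24*sqrt(3)/7 ≈ -5.9385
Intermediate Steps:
d(g, U) = 6 - g
v = 11 (v = 11 + 0 = 11)
F(X) = sqrt(2)*sqrt(X) (F(X) = sqrt(2*X) = sqrt(2)*sqrt(X))
M(p) = -2*sqrt(3)/7 (M(p) = -sqrt(2)*sqrt(6 - 1*0)/7 = -sqrt(2)*sqrt(6 + 0)/7 = -sqrt(2)*sqrt(6)/7 = -2*sqrt(3)/7)
(-12*M(-2))/(-12 + v) = (-(-24)*sqrt(3)/7)/(-12 + 11) = (24*sqrt(3)/7)/(-1) = (24*sqrt(3)/7)*(-1) = -24*sqrt(3)/7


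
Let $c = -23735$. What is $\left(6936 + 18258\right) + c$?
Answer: $1459$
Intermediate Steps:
$\left(6936 + 18258\right) + c = \left(6936 + 18258\right) - 23735 = 25194 - 23735 = 1459$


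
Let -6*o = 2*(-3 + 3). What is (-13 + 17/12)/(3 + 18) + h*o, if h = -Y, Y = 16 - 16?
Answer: -139/252 ≈ -0.55159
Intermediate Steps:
Y = 0
o = 0 (o = -(-3 + 3)/3 = -0/3 = -⅙*0 = 0)
h = 0 (h = -1*0 = 0)
(-13 + 17/12)/(3 + 18) + h*o = (-13 + 17/12)/(3 + 18) + 0*0 = (-13 + 17*(1/12))/21 + 0 = (-13 + 17/12)*(1/21) + 0 = -139/12*1/21 + 0 = -139/252 + 0 = -139/252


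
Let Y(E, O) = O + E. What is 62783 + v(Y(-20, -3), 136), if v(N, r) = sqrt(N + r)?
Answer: 62783 + sqrt(113) ≈ 62794.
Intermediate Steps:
Y(E, O) = E + O
62783 + v(Y(-20, -3), 136) = 62783 + sqrt((-20 - 3) + 136) = 62783 + sqrt(-23 + 136) = 62783 + sqrt(113)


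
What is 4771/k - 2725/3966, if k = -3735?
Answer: -9699887/4937670 ≈ -1.9645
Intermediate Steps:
4771/k - 2725/3966 = 4771/(-3735) - 2725/3966 = 4771*(-1/3735) - 2725*1/3966 = -4771/3735 - 2725/3966 = -9699887/4937670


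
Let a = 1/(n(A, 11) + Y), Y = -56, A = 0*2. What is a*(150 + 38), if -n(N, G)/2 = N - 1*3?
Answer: -94/25 ≈ -3.7600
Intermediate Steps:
A = 0
n(N, G) = 6 - 2*N (n(N, G) = -2*(N - 1*3) = -2*(N - 3) = -2*(-3 + N) = 6 - 2*N)
a = -1/50 (a = 1/((6 - 2*0) - 56) = 1/((6 + 0) - 56) = 1/(6 - 56) = 1/(-50) = -1/50 ≈ -0.020000)
a*(150 + 38) = -(150 + 38)/50 = -1/50*188 = -94/25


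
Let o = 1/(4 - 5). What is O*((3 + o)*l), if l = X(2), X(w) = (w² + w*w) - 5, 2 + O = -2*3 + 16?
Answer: 48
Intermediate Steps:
O = 8 (O = -2 + (-2*3 + 16) = -2 + (-6 + 16) = -2 + 10 = 8)
o = -1 (o = 1/(-1) = -1)
X(w) = -5 + 2*w² (X(w) = (w² + w²) - 5 = 2*w² - 5 = -5 + 2*w²)
l = 3 (l = -5 + 2*2² = -5 + 2*4 = -5 + 8 = 3)
O*((3 + o)*l) = 8*((3 - 1)*3) = 8*(2*3) = 8*6 = 48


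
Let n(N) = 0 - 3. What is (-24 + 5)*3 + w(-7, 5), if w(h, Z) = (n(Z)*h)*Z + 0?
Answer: 48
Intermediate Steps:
n(N) = -3
w(h, Z) = -3*Z*h (w(h, Z) = (-3*h)*Z + 0 = -3*Z*h + 0 = -3*Z*h)
(-24 + 5)*3 + w(-7, 5) = (-24 + 5)*3 - 3*5*(-7) = -19*3 + 105 = -57 + 105 = 48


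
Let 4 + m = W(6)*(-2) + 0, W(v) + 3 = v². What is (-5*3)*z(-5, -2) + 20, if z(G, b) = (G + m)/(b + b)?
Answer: -1045/4 ≈ -261.25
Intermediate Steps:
W(v) = -3 + v²
m = -70 (m = -4 + ((-3 + 6²)*(-2) + 0) = -4 + ((-3 + 36)*(-2) + 0) = -4 + (33*(-2) + 0) = -4 + (-66 + 0) = -4 - 66 = -70)
z(G, b) = (-70 + G)/(2*b) (z(G, b) = (G - 70)/(b + b) = (-70 + G)/((2*b)) = (-70 + G)*(1/(2*b)) = (-70 + G)/(2*b))
(-5*3)*z(-5, -2) + 20 = (-5*3)*((½)*(-70 - 5)/(-2)) + 20 = -15*(-1)*(-75)/(2*2) + 20 = -15*75/4 + 20 = -1125/4 + 20 = -1045/4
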